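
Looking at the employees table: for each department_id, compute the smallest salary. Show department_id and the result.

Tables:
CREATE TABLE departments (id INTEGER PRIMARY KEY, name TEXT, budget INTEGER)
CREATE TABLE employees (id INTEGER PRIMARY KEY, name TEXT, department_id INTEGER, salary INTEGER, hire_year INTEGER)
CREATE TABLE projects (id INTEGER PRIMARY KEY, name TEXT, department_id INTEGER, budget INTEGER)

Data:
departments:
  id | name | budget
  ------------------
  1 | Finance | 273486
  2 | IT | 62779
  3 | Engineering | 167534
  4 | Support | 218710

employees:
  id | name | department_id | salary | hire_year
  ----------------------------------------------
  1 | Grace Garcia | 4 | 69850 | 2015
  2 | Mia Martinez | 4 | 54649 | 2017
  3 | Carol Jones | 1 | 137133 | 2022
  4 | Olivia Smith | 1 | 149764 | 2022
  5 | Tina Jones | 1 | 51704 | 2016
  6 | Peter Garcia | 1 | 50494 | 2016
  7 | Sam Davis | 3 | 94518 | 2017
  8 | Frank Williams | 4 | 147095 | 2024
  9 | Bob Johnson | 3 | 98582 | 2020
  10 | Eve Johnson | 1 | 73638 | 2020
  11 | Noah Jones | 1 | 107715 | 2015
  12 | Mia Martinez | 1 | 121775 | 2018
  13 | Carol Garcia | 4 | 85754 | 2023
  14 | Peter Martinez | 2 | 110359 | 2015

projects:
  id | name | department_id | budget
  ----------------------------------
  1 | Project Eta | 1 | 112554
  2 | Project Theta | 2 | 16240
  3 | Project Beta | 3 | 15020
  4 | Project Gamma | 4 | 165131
SELECT department_id, MIN(salary) AS min_salary FROM employees GROUP BY department_id

Execution result:
department_id | min_salary
1 | 50494
2 | 110359
3 | 94518
4 | 54649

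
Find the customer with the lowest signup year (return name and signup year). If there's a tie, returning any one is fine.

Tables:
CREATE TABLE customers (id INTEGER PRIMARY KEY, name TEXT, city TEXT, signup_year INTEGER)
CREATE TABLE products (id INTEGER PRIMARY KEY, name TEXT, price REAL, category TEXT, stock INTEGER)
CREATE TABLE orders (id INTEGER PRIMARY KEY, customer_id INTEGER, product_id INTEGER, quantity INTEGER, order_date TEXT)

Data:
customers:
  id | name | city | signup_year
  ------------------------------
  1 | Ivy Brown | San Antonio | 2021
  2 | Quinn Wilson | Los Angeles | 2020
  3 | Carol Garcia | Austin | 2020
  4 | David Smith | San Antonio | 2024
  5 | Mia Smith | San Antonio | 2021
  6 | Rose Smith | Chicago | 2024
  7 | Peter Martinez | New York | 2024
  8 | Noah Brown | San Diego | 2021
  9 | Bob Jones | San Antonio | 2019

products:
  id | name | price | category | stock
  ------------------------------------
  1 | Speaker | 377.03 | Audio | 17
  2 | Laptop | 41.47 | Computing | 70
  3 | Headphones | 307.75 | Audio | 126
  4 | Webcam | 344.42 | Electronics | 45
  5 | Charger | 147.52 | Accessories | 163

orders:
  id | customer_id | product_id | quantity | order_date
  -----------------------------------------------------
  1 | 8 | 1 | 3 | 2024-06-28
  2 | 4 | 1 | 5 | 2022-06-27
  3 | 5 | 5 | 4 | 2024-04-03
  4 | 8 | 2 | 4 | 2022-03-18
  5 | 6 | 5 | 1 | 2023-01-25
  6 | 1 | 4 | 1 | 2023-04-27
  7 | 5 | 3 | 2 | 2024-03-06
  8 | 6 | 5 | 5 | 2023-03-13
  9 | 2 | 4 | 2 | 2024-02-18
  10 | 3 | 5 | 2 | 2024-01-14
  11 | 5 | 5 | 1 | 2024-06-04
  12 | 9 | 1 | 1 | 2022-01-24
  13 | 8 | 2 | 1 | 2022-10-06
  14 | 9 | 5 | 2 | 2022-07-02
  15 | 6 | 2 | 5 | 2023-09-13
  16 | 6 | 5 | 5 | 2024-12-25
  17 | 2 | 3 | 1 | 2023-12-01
SELECT name, signup_year FROM customers ORDER BY signup_year ASC LIMIT 1

Execution result:
name | signup_year
Bob Jones | 2019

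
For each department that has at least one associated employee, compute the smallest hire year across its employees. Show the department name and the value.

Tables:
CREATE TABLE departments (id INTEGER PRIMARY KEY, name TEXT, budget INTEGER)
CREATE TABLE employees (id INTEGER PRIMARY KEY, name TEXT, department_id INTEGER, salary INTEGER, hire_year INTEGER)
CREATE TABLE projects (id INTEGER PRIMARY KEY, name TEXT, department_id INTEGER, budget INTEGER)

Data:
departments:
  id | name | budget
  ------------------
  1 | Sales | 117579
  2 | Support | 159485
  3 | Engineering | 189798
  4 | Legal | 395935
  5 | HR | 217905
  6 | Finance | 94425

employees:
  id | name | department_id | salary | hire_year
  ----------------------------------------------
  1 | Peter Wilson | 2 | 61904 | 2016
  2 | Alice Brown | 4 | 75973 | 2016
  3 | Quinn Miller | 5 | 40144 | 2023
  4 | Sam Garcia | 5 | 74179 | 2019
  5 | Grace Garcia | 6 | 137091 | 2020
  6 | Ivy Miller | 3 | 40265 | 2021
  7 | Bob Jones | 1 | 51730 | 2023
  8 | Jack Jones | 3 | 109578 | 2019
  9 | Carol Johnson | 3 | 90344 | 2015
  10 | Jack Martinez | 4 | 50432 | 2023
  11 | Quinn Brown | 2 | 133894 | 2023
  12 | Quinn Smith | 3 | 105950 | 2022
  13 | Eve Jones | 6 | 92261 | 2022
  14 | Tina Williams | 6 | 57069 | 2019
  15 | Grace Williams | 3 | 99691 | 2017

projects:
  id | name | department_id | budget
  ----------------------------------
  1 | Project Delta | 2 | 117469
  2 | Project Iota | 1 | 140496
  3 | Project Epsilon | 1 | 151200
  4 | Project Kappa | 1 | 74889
SELECT p.name, MIN(c.hire_year) AS min_hire_year FROM employees c JOIN departments p ON c.department_id = p.id GROUP BY p.id, p.name

Execution result:
name | min_hire_year
Sales | 2023
Support | 2016
Engineering | 2015
Legal | 2016
HR | 2019
Finance | 2019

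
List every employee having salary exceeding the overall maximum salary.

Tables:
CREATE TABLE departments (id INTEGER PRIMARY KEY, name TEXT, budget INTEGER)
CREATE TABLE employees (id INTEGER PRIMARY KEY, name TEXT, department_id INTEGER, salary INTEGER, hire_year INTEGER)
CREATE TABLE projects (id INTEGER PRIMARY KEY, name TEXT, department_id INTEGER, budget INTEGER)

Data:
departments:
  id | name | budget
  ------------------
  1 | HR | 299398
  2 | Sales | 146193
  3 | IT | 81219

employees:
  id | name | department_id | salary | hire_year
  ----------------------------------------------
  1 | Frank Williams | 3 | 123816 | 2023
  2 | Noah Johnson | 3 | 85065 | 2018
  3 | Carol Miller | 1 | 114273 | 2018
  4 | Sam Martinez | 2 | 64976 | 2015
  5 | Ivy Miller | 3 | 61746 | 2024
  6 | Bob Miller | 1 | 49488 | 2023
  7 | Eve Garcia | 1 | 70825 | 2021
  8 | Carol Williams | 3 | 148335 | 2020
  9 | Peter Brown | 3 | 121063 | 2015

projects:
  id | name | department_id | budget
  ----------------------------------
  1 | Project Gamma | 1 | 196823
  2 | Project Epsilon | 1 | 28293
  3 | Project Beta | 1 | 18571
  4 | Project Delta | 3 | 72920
SELECT name, salary FROM employees WHERE salary > (SELECT MAX(salary) FROM employees)

Execution result:
(no rows)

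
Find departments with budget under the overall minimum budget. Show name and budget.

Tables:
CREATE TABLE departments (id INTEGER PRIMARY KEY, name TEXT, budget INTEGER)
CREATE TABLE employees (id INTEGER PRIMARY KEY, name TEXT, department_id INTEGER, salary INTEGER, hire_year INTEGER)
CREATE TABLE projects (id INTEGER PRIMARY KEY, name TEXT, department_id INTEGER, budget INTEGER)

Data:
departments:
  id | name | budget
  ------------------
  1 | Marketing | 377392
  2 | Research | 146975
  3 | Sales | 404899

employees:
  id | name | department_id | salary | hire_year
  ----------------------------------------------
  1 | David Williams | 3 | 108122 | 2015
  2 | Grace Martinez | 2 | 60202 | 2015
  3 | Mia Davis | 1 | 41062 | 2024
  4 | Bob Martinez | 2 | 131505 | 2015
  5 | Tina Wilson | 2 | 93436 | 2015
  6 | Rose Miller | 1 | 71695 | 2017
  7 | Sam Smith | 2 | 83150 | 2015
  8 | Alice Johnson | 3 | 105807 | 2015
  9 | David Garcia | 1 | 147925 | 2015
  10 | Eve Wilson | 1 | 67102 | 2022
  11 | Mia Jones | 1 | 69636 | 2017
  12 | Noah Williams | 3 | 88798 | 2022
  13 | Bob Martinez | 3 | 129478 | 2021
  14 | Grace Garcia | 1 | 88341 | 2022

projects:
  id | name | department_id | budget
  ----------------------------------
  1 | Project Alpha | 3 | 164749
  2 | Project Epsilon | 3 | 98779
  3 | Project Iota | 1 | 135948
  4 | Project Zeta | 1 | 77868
SELECT name, budget FROM departments WHERE budget < (SELECT MIN(budget) FROM departments)

Execution result:
(no rows)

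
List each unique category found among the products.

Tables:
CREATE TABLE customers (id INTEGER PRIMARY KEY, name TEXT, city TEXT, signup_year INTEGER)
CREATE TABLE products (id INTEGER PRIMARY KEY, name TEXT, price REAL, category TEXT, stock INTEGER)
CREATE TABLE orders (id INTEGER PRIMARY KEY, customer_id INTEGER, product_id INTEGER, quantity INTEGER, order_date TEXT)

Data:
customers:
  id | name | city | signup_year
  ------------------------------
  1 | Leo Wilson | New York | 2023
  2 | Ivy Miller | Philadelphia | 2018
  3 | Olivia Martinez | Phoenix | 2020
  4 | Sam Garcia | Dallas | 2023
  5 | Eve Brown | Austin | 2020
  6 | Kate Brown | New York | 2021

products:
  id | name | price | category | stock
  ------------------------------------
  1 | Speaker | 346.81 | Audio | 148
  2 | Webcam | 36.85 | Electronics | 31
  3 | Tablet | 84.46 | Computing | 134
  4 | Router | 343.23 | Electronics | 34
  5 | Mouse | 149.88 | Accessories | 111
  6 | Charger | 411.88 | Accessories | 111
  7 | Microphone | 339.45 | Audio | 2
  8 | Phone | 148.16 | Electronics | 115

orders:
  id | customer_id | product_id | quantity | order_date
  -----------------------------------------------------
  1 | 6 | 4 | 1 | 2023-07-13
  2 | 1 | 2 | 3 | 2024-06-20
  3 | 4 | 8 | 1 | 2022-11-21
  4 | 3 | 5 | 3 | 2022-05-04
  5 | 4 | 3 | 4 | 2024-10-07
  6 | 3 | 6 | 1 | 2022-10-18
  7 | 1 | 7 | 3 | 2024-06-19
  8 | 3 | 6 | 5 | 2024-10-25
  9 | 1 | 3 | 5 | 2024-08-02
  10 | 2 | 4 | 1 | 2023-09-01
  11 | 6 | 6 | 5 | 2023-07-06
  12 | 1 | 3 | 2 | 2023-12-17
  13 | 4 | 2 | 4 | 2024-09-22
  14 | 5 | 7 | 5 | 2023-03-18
SELECT DISTINCT category FROM products

Execution result:
category
Audio
Electronics
Computing
Accessories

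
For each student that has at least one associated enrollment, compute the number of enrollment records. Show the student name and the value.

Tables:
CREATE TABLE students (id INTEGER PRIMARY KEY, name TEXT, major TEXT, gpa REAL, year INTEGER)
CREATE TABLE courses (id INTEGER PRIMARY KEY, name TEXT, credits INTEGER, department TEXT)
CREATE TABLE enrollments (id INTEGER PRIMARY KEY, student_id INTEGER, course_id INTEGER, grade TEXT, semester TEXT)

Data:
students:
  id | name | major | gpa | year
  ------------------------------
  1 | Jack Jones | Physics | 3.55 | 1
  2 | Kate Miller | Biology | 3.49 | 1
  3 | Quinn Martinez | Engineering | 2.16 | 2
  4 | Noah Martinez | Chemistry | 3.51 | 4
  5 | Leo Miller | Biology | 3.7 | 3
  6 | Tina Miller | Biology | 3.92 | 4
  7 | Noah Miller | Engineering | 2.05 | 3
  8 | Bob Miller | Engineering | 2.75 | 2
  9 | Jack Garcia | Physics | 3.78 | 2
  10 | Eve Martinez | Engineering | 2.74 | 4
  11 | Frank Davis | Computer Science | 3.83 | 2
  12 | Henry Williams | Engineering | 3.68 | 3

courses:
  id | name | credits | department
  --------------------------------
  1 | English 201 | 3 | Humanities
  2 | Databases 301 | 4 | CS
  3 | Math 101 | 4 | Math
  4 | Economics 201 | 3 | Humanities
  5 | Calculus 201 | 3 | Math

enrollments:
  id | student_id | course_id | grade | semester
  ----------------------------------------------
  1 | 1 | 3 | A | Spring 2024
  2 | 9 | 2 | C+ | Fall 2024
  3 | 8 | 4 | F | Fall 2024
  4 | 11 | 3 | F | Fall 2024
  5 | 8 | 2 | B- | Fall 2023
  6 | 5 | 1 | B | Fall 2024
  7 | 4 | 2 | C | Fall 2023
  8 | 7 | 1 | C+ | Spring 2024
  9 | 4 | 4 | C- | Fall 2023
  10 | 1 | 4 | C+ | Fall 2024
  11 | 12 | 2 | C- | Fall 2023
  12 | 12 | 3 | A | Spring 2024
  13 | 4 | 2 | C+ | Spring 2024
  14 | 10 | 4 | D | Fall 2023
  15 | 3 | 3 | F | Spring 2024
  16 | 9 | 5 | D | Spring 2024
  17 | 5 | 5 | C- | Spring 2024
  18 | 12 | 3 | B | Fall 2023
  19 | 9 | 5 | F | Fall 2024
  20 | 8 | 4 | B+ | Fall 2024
SELECT p.name, COUNT(*) AS n FROM enrollments c JOIN students p ON c.student_id = p.id GROUP BY p.id, p.name

Execution result:
name | n
Jack Jones | 2
Quinn Martinez | 1
Noah Martinez | 3
Leo Miller | 2
Noah Miller | 1
Bob Miller | 3
Jack Garcia | 3
Eve Martinez | 1
Frank Davis | 1
Henry Williams | 3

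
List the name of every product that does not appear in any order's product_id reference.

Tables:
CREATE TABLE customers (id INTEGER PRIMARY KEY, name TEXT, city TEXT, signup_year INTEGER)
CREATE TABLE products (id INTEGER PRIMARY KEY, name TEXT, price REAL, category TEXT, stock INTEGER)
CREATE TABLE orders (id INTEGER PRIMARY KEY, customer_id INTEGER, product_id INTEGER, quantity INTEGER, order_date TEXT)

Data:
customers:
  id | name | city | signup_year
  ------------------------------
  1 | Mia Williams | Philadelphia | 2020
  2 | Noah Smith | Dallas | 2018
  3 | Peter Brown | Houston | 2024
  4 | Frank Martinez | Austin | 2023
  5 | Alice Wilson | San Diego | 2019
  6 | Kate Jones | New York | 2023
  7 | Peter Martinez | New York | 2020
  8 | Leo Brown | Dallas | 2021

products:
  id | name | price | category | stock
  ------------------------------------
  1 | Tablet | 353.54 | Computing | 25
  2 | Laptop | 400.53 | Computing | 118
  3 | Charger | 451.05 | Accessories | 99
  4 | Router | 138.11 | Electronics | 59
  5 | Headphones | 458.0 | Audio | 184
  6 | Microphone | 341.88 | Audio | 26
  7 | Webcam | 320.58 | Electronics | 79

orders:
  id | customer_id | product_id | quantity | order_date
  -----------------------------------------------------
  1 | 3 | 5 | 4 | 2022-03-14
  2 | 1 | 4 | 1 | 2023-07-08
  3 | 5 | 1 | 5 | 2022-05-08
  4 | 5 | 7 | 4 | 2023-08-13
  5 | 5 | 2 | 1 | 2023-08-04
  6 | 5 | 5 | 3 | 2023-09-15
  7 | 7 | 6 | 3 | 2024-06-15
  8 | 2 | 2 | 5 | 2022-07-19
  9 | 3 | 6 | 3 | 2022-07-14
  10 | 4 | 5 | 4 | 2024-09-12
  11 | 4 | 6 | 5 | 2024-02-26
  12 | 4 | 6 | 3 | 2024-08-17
SELECT p.name FROM products p LEFT JOIN orders c ON c.product_id = p.id WHERE c.id IS NULL

Execution result:
Charger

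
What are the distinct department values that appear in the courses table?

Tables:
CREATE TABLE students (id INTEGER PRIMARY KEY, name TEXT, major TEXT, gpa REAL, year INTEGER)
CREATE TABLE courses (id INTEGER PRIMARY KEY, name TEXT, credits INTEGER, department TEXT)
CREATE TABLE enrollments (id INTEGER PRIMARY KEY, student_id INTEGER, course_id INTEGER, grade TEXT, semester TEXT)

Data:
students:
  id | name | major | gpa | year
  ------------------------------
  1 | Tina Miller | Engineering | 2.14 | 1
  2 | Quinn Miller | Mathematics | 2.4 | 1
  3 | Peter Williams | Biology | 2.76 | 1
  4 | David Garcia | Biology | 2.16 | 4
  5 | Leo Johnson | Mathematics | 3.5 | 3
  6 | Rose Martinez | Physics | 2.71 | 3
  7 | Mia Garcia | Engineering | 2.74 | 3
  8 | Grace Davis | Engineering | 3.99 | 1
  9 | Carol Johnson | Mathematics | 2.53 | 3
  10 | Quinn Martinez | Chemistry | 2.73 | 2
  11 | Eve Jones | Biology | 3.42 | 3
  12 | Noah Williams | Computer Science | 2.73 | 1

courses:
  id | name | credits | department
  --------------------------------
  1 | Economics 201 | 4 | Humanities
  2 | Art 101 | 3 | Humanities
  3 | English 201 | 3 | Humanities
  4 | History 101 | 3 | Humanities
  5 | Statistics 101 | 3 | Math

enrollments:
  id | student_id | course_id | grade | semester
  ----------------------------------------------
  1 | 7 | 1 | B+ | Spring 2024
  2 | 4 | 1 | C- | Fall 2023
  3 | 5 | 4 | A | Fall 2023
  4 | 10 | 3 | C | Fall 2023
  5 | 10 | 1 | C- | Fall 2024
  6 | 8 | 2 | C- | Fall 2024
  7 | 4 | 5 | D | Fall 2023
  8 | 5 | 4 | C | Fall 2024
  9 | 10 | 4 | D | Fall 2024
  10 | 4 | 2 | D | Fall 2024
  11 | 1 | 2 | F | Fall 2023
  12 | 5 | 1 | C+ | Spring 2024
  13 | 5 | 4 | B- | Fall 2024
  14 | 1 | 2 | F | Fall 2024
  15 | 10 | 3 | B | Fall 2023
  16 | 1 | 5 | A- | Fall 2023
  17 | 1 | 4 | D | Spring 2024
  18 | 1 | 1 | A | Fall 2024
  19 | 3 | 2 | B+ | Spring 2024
SELECT DISTINCT department FROM courses

Execution result:
department
Humanities
Math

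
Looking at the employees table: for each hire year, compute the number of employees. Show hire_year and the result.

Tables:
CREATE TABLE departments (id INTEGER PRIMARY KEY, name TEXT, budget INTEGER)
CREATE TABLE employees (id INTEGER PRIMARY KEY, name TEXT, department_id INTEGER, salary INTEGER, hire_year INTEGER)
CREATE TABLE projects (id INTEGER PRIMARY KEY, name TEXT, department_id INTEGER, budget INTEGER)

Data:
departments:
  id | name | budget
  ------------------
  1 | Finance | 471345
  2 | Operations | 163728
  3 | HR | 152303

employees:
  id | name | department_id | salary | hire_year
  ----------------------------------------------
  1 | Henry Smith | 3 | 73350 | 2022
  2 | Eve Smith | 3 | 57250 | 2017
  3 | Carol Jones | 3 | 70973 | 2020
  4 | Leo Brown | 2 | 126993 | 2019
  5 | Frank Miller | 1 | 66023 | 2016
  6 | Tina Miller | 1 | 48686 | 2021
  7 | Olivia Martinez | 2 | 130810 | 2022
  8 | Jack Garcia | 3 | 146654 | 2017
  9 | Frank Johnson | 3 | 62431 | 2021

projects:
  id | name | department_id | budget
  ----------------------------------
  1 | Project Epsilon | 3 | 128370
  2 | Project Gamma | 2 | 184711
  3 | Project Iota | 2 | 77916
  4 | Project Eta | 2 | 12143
SELECT hire_year, COUNT(*) AS n FROM employees GROUP BY hire_year

Execution result:
hire_year | n
2016 | 1
2017 | 2
2019 | 1
2020 | 1
2021 | 2
2022 | 2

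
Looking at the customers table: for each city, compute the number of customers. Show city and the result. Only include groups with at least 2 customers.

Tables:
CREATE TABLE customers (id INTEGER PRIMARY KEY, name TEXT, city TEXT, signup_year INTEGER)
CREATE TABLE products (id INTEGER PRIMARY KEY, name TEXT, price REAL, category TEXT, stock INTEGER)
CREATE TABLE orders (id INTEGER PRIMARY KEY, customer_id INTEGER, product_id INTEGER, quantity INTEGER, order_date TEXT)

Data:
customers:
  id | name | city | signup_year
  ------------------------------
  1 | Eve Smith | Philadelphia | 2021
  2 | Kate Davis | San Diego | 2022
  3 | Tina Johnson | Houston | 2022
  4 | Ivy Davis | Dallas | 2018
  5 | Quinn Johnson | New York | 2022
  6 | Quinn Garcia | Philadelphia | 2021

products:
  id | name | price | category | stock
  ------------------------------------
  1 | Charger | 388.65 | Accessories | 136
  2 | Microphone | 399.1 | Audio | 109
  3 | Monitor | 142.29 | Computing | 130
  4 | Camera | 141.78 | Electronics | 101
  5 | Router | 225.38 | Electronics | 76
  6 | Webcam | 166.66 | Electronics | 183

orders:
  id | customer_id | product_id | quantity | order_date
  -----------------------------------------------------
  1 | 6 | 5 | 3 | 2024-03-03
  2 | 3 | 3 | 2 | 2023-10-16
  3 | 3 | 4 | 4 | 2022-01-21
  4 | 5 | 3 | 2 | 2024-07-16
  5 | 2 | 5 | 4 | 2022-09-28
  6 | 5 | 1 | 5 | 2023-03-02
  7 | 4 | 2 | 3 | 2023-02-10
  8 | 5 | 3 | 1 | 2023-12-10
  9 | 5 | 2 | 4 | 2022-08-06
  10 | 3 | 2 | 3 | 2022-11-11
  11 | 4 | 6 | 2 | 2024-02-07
SELECT city, COUNT(*) AS n FROM customers GROUP BY city HAVING COUNT(*) >= 2

Execution result:
city | n
Philadelphia | 2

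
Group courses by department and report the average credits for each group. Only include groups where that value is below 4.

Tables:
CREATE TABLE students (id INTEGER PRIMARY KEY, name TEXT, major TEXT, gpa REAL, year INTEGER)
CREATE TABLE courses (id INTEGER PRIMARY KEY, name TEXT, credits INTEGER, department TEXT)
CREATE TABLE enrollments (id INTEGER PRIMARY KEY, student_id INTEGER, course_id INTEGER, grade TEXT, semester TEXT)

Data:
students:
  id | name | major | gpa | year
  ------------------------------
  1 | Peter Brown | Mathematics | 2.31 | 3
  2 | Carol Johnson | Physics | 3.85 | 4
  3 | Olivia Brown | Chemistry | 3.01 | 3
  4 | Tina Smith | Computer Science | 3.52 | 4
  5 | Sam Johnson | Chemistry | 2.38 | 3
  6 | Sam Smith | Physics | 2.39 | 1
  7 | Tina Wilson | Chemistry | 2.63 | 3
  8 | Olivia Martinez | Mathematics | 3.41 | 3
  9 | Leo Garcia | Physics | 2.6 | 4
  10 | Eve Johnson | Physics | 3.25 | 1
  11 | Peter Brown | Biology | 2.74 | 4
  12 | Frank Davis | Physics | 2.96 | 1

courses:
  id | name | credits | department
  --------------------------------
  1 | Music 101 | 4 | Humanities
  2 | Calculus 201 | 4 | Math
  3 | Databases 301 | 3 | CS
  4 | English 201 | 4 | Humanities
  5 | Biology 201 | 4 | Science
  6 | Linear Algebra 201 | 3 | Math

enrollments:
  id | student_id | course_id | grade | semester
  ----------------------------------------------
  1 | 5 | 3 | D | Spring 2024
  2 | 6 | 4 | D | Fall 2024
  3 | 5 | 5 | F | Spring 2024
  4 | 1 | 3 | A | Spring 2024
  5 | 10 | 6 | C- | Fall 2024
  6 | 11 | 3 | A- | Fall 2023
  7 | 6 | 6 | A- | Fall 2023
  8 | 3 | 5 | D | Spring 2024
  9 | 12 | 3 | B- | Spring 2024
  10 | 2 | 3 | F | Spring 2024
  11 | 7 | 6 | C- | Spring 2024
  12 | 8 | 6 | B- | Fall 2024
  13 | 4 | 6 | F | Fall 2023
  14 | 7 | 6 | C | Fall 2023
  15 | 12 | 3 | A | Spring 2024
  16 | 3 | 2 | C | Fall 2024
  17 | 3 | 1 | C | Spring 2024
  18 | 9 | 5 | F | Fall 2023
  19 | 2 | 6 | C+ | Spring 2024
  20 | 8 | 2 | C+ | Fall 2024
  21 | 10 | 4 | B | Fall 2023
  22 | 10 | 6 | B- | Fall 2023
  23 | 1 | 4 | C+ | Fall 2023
SELECT department, AVG(credits) AS avg_credits FROM courses GROUP BY department HAVING AVG(credits) < 4

Execution result:
department | avg_credits
CS | 3.00
Math | 3.50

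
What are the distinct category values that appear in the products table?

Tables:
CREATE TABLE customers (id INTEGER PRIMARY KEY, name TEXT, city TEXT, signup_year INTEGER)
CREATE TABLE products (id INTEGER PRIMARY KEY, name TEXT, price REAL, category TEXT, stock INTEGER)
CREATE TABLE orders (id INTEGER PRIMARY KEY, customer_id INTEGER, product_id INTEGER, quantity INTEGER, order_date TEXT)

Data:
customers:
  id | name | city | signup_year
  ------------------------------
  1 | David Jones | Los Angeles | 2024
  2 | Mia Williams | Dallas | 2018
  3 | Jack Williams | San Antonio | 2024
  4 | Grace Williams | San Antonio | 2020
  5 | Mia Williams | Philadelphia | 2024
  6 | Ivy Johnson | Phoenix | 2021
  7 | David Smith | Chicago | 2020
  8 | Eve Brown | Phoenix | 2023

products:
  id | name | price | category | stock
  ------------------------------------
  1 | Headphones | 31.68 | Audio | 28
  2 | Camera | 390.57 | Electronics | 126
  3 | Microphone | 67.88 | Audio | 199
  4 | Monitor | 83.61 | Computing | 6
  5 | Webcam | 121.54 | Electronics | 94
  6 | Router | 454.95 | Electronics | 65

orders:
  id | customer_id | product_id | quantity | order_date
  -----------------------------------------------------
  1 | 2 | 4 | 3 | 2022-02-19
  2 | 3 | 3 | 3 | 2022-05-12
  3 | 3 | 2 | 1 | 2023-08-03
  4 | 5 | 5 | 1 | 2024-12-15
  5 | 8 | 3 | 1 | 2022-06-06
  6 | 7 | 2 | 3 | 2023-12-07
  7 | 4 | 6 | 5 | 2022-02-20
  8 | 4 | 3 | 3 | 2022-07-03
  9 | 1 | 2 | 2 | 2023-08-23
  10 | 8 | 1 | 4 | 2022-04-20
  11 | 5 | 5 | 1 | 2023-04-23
SELECT DISTINCT category FROM products

Execution result:
category
Audio
Electronics
Computing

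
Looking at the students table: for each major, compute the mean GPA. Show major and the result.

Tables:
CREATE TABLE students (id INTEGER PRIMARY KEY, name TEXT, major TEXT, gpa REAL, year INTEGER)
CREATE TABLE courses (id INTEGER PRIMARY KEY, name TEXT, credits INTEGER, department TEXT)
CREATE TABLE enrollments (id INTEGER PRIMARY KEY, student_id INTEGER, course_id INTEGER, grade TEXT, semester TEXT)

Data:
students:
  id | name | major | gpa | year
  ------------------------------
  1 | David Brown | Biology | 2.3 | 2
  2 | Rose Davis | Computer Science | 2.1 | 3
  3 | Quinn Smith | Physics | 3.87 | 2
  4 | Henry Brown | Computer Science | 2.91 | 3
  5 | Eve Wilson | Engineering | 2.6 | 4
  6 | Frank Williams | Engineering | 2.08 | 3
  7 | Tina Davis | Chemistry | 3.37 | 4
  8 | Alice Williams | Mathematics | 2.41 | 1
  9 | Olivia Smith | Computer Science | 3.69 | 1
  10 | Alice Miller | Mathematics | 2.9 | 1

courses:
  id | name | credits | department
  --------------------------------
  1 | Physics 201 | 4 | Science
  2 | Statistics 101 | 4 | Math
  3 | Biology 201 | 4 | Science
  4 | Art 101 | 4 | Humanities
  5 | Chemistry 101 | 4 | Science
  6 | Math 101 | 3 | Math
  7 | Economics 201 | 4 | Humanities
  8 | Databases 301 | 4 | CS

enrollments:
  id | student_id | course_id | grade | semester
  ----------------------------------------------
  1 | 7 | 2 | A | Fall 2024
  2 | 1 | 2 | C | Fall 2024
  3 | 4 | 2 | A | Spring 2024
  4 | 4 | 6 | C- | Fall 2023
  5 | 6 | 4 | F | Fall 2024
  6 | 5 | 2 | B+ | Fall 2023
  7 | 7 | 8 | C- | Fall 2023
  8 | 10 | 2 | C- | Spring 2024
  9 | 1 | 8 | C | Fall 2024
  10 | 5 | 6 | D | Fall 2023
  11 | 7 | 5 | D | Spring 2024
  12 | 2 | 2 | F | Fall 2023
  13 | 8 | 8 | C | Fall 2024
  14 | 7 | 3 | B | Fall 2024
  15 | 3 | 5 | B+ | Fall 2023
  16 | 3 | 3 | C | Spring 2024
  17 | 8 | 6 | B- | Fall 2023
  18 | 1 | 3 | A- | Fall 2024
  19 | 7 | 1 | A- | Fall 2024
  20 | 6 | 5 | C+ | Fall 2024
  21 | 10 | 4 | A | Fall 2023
SELECT major, AVG(gpa) AS avg_gpa FROM students GROUP BY major

Execution result:
major | avg_gpa
Biology | 2.30
Chemistry | 3.37
Computer Science | 2.90
Engineering | 2.34
Mathematics | 2.66
Physics | 3.87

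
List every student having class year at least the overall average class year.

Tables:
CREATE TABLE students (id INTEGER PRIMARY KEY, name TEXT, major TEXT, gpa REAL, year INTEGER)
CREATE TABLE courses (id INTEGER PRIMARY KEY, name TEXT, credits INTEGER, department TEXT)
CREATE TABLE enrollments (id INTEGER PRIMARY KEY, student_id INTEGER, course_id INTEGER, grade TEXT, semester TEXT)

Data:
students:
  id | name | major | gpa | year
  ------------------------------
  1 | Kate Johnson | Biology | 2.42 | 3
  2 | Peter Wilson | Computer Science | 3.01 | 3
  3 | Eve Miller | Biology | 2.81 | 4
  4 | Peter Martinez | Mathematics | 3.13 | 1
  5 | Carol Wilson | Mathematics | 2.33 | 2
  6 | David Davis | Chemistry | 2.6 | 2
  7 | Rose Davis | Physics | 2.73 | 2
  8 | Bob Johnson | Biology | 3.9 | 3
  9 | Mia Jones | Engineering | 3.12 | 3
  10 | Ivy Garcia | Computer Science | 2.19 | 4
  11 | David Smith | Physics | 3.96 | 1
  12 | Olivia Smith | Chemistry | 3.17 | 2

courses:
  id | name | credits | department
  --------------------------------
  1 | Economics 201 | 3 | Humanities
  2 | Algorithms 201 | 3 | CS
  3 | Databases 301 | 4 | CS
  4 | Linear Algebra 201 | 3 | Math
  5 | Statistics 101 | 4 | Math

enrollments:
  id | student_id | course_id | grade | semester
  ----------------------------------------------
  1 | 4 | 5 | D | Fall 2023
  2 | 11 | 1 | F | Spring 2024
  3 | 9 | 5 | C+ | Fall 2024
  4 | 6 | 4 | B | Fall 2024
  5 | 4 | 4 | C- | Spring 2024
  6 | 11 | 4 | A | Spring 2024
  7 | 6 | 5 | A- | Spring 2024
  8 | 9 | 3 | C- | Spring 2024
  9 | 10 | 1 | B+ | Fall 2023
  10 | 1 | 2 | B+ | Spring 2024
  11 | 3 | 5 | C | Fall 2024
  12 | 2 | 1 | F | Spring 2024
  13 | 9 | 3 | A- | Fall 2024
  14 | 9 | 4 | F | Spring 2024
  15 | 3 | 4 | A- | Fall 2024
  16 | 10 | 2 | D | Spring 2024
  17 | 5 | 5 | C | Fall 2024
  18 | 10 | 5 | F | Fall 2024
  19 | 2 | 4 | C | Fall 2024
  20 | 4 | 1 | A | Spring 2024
SELECT name, year FROM students WHERE year >= (SELECT AVG(year) FROM students)

Execution result:
name | year
Kate Johnson | 3
Peter Wilson | 3
Eve Miller | 4
Bob Johnson | 3
Mia Jones | 3
Ivy Garcia | 4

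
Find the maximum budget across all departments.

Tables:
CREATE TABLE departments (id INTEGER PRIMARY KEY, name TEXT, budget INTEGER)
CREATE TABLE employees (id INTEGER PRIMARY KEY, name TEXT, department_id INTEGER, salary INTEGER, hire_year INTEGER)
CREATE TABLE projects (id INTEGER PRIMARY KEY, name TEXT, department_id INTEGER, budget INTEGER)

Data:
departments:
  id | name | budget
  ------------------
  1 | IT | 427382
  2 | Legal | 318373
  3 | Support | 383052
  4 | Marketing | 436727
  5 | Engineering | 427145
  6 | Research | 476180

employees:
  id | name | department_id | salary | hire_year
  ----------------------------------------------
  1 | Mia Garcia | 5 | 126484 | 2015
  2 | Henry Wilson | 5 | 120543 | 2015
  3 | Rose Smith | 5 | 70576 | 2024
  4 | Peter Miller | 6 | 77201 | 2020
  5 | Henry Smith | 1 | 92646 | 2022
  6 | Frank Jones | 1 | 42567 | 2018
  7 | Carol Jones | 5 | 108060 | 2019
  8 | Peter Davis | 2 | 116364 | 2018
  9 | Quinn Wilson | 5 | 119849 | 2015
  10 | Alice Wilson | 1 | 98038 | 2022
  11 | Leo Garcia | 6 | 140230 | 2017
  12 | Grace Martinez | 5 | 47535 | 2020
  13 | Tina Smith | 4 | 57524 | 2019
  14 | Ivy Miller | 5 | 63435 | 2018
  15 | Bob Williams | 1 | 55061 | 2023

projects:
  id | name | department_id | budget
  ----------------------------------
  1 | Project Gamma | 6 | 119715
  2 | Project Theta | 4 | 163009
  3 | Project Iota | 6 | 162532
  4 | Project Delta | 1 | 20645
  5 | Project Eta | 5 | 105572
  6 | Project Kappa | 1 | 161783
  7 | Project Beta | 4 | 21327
SELECT MAX(budget) FROM departments

Execution result:
476180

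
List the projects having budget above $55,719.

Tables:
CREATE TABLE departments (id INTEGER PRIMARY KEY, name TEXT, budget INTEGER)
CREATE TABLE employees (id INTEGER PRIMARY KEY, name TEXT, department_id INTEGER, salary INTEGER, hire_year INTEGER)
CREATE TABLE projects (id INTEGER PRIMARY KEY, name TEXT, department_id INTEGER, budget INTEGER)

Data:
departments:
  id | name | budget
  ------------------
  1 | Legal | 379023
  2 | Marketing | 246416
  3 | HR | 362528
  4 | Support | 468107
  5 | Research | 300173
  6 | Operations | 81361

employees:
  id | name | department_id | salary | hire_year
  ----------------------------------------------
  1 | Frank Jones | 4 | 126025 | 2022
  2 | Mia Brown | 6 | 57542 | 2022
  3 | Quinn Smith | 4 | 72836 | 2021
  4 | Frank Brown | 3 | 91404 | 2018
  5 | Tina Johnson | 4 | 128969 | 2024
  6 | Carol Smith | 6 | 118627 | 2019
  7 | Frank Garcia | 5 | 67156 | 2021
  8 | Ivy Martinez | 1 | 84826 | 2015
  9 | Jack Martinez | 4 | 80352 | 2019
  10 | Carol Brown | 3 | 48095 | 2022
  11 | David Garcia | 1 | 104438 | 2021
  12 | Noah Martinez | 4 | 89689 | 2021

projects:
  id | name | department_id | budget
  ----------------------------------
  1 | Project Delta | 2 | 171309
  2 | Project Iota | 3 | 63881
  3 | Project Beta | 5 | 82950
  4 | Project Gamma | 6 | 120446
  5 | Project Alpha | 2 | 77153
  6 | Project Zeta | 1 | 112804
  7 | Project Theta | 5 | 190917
SELECT name, budget FROM projects WHERE budget > 55719

Execution result:
name | budget
Project Delta | 171309
Project Iota | 63881
Project Beta | 82950
Project Gamma | 120446
Project Alpha | 77153
Project Zeta | 112804
Project Theta | 190917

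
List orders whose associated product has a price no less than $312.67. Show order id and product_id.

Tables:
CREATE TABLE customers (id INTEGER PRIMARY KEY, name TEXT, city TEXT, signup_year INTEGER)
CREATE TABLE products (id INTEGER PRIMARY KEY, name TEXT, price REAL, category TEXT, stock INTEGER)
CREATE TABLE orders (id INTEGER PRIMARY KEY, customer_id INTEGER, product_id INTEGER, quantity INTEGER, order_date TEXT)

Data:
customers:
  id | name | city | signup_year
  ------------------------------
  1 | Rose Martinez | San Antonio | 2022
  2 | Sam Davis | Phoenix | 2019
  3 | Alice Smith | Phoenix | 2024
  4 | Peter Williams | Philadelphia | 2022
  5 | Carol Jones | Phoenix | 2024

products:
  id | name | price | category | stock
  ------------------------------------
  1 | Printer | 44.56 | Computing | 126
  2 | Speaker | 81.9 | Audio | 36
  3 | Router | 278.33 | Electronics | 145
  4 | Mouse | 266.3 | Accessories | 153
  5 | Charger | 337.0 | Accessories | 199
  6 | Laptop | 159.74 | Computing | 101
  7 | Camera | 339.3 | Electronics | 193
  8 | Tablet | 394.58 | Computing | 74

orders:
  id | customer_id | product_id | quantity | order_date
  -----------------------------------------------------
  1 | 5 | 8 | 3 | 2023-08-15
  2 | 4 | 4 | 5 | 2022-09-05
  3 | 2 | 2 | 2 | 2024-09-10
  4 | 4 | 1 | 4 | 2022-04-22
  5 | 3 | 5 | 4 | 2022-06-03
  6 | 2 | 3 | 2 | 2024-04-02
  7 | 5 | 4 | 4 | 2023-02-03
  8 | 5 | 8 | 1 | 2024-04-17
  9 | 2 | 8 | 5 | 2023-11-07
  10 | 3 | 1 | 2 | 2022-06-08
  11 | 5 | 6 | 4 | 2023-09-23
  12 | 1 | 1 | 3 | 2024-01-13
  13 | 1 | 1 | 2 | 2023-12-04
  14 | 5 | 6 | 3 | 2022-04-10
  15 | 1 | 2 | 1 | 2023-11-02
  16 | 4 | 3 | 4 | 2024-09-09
SELECT id, product_id FROM orders WHERE product_id IN (SELECT id FROM products WHERE price >= 312.67)

Execution result:
id | product_id
1 | 8
5 | 5
8 | 8
9 | 8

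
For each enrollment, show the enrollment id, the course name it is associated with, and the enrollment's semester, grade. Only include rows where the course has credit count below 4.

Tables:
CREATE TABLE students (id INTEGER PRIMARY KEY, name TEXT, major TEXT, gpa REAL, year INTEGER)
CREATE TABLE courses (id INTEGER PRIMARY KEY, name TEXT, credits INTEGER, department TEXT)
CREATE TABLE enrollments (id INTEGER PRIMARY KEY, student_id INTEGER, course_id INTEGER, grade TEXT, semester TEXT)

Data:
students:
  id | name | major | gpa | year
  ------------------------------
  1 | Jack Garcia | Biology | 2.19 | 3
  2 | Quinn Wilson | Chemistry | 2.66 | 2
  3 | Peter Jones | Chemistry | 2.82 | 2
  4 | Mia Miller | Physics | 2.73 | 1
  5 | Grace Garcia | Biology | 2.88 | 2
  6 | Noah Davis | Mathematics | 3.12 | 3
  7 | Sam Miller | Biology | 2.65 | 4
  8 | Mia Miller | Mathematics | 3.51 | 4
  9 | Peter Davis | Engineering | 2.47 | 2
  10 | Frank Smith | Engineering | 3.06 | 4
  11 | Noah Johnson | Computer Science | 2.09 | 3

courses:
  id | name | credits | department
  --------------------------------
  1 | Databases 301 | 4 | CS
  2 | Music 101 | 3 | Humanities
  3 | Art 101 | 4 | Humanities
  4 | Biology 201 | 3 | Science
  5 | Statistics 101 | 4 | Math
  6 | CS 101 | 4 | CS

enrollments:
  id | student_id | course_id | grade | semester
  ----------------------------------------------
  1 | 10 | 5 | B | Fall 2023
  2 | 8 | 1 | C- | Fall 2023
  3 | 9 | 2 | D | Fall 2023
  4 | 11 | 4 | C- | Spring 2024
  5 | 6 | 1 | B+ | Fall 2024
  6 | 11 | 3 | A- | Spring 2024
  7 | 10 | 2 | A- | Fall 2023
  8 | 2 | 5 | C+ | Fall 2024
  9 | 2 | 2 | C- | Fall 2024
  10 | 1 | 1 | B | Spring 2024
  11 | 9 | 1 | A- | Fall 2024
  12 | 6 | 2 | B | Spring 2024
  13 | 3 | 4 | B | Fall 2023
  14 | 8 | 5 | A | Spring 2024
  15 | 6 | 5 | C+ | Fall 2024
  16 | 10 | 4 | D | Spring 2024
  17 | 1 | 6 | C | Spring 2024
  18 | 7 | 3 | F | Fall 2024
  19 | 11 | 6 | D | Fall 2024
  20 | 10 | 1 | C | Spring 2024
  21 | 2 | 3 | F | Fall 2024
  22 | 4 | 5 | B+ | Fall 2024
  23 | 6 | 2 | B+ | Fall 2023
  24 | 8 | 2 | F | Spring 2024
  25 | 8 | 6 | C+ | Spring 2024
SELECT c.id, p.name AS course, c.semester, c.grade FROM enrollments c JOIN courses p ON c.course_id = p.id WHERE p.credits < 4

Execution result:
id | course | semester | grade
3 | Music 101 | Fall 2023 | D
4 | Biology 201 | Spring 2024 | C-
7 | Music 101 | Fall 2023 | A-
9 | Music 101 | Fall 2024 | C-
12 | Music 101 | Spring 2024 | B
13 | Biology 201 | Fall 2023 | B
16 | Biology 201 | Spring 2024 | D
23 | Music 101 | Fall 2023 | B+
24 | Music 101 | Spring 2024 | F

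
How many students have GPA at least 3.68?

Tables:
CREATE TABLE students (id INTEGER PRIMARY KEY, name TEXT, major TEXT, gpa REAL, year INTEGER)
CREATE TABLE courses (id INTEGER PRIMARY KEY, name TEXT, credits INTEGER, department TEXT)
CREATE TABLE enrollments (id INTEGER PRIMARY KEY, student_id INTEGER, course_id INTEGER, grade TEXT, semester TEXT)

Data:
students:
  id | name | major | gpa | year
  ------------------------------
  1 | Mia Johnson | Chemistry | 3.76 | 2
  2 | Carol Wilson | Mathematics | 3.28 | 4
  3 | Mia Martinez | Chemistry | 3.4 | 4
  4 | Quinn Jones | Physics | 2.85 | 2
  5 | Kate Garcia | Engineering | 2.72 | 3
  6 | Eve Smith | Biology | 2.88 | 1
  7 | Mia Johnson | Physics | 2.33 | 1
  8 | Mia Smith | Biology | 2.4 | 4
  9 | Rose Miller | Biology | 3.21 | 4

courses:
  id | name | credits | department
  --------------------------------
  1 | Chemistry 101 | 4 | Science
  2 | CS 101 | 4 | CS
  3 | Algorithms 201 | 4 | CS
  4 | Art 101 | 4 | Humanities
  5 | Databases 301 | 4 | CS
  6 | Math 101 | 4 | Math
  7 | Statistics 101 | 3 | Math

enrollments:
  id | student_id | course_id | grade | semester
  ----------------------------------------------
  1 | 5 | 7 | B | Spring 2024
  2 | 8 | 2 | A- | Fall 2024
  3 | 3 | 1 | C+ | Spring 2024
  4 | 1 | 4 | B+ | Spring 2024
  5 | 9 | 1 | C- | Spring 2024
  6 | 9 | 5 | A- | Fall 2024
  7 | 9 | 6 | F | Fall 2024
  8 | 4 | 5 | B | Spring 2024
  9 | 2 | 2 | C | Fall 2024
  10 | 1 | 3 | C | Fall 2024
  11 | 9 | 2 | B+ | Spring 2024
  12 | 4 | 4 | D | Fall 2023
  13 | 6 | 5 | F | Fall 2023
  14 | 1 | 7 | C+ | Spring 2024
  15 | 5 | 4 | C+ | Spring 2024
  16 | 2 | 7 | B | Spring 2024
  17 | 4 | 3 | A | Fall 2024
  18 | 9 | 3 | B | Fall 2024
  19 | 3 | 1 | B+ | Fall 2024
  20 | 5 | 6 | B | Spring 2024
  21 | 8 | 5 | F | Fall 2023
SELECT COUNT(*) FROM students WHERE gpa >= 3.68

Execution result:
1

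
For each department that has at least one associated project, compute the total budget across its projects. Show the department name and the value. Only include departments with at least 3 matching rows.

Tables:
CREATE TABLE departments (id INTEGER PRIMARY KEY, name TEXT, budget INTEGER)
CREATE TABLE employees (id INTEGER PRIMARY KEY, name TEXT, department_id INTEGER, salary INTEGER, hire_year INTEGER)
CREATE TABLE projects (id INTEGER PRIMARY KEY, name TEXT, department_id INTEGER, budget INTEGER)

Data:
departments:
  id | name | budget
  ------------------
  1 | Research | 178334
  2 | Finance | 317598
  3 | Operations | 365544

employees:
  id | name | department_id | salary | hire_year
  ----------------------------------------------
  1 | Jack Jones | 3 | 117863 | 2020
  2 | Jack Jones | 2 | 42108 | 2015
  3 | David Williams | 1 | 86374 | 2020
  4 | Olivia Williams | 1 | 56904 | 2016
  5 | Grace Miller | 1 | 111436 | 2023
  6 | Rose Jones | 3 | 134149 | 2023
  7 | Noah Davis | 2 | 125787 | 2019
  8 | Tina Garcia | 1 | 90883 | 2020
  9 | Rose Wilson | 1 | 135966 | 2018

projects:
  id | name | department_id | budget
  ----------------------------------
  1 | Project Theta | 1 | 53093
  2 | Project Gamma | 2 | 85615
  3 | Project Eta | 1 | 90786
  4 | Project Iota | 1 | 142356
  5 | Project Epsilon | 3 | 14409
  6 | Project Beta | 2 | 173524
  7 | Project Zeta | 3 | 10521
SELECT p.name, SUM(c.budget) AS sum_budget FROM projects c JOIN departments p ON c.department_id = p.id GROUP BY p.id, p.name HAVING COUNT(*) >= 3

Execution result:
name | sum_budget
Research | 286235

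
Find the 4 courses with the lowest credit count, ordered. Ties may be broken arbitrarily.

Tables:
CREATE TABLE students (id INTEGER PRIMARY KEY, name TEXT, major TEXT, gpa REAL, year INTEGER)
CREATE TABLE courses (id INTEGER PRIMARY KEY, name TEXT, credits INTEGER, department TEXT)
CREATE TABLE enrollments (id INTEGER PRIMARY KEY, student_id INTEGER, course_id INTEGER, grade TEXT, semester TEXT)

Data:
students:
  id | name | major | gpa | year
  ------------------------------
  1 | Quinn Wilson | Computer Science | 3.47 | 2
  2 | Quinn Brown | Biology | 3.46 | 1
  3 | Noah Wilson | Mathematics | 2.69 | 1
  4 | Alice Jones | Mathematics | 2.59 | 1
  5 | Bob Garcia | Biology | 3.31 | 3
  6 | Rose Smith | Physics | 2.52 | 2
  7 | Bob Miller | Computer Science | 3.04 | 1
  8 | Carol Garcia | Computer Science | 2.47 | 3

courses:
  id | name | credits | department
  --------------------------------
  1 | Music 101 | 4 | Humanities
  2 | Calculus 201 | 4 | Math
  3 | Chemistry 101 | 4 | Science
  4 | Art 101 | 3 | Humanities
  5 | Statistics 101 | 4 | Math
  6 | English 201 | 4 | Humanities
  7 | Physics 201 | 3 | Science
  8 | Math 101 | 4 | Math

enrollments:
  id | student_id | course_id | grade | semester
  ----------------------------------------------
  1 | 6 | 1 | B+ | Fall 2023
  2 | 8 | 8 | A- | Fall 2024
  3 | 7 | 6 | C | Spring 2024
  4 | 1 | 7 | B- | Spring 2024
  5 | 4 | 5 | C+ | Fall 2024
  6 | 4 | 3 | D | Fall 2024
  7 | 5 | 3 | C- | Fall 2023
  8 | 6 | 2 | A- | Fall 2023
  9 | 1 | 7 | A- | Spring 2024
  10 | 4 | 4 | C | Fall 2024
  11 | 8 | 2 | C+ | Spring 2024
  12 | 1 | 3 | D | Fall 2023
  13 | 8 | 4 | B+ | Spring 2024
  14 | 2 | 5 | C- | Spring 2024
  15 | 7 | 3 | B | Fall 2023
SELECT name, credits FROM courses ORDER BY credits ASC LIMIT 4

Execution result:
name | credits
Art 101 | 3
Physics 201 | 3
Music 101 | 4
Calculus 201 | 4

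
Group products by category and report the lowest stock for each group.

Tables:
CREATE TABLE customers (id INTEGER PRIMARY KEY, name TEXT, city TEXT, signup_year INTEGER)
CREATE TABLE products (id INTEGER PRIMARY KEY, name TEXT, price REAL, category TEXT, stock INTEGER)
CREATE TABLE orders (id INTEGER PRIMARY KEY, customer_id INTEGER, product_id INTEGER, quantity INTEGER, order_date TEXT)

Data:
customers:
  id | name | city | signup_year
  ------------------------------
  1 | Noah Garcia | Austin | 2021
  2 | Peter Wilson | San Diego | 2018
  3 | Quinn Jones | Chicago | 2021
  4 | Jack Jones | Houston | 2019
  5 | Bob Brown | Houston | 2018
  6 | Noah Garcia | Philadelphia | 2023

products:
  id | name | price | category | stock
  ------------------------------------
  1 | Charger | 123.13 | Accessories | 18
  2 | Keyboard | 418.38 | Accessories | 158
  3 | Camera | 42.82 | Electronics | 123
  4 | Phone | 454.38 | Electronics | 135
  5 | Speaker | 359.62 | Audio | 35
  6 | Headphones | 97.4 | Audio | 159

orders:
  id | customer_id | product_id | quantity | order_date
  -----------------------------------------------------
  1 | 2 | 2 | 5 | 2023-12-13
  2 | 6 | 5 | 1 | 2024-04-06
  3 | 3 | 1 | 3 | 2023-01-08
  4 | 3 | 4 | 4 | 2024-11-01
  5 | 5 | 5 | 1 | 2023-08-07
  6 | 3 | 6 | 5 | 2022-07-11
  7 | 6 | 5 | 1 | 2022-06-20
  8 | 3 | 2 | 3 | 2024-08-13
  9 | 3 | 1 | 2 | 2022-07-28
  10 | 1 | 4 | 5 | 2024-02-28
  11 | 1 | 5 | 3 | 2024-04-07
SELECT category, MIN(stock) AS min_stock FROM products GROUP BY category

Execution result:
category | min_stock
Accessories | 18
Audio | 35
Electronics | 123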